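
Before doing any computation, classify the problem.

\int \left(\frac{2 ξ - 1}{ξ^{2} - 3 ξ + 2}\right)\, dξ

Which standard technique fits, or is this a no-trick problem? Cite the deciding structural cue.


Method: partial fractions — with ξ^{2} - 3 ξ + 2 factorable and the degree on top strictly smaller, simple-fraction decomposition is immediate.


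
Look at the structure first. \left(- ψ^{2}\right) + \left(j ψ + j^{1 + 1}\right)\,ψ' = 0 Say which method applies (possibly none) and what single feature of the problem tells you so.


Best approach: the homogeneous substitution — solved for the derivative, the right side is unchanged under scaling j and ψ together — it depends only on the ratio ψ/j, so substitute a single ratio variable. Suitably rearranged — at times with the variables' roles exchanged — this doubles as a Bernoulli equation; the homogeneous reading needs no such setup.


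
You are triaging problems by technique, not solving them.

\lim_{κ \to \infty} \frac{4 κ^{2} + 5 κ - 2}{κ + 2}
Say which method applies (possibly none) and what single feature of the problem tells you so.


Diagnosis: dominant-term comparison — divide through by the highest power of κ; every lower-order term dies and the dominant terms decide the limit. Viewed as a single quotient this is an ∞/∞ form — an at-infinity application of l'Hôpital's rule would also resolve it; comparing leading growth reads the answer without differentiating.


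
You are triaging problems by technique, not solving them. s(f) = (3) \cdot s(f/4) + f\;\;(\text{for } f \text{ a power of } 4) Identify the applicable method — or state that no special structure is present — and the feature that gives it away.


Method: the master substitution — the argument contracts 4-fold per step: reindex f exponentially and solve the linear recurrence in the new index.


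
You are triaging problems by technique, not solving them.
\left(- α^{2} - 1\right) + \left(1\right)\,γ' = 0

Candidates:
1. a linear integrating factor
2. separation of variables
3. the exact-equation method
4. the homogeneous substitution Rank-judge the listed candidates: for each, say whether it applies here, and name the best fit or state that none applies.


Best approach: no special technique — the slope is a pure function of α; integrate both sides and be done.
- a linear integrating factor — with the unknown absent the integrating factor is a formality; direct integration is the working structure.
- separation of variables: separation is only trivially available — with the unknown absent from the slope this is a direct integration, not a separation problem.
- the exact-equation method — the unknown never enters the equation — exactness holds emptily, with nothing for the method to add.
- the homogeneous substitution: the ratio substitution does not collapse this equation.


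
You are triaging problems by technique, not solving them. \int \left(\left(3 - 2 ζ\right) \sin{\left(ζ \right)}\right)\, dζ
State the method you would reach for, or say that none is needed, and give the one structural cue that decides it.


Method: integration by parts — differentiate 3 - 2 ζ, integrate \sin{\left(ζ \right)}: each pass lowers the polynomial degree, so parts terminates.


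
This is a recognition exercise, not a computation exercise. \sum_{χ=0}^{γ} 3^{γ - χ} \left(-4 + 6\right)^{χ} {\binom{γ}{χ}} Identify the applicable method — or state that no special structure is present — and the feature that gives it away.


Verdict: the binomial theorem — the binomial coefficients weight matched powers of (-4 + 6) and 3, which is exactly the expansion of a binomial power.


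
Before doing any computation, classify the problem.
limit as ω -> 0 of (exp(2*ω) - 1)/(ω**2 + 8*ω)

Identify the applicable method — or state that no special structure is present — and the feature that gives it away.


Diagnosis: l'Hôpital's rule (0/0) — plug in 0: top and bottom both hit zero, so differentiate each and retry. Expanding numerator and denominator to first order gives the same value — the rule automates exactly that.


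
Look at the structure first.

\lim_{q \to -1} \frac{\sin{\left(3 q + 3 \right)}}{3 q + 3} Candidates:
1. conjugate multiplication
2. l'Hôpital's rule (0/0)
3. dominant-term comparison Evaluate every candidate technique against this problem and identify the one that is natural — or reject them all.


Verdict: l'Hôpital's rule (0/0) — both numerator and denominator vanish at -1: the genuine 0/0 indeterminate that l'Hôpital exists for. Known elementary limits would finish this too — the rule just bypasses the case analysis.
- conjugate multiplication — no divergent radical difference is present for a conjugate pair to cancel.
- l'Hôpital's rule (0/0) — a fit — the right tool for this form.
- dominant-term comparison — no dominant power emerges to decide the limit by degree comparison.


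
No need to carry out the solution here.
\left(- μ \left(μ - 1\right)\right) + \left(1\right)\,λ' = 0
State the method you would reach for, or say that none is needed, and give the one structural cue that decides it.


Best approach: no special technique — with λ absent the equation is not coupled at all: direct integration in μ.


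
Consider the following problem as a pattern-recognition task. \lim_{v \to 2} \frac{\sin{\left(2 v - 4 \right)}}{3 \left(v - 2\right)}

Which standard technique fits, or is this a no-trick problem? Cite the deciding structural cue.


Verdict: l'Hôpital's rule (0/0) — numerator and denominator both vanish at 2 — a genuine 0/0 form, which is exactly when l'Hôpital applies. The standard small-argument limits would also carry it; the rule is the systematic route.


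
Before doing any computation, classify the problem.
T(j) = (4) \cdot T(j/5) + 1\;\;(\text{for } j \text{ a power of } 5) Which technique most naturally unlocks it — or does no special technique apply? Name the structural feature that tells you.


Best approach: the master substitution — treat m = log base 5 of j as the new clock: one recursion step advances m by one while j scales by 5.


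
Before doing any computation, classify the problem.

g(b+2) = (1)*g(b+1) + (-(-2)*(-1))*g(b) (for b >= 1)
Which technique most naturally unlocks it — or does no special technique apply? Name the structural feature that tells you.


Method: the characteristic-root method — constant coefficients and linearity mean the ansatz r^b reduces it to solving the characteristic polynomial.


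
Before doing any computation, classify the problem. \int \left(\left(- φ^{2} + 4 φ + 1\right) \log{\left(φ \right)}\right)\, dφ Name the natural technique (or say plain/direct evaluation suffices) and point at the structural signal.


Method: integration by parts — take \log{\left(φ \right)} as the piece to differentiate: what remains is a power-rule integral in disguise.


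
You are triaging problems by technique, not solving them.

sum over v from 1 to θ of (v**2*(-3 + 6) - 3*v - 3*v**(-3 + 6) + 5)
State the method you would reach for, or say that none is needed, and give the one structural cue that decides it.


Technique: no special technique — this is bookkeeping, not technique: standard formulas for sums of constant-multiple powers of v apply termwise.


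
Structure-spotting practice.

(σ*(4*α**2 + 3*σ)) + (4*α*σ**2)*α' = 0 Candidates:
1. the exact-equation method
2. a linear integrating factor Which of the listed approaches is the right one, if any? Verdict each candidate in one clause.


Best approach: the exact-equation method — because the two cross partials coincide, the form is conservative as written — recover its potential in (σ, α).
- the exact-equation method — yes, a natural case for it.
- a linear integrating factor: the unknown enters nonlinearly (through a power, a denominator, or a transcendental function), which the linear integrating-factor recipe cannot absorb as-is — any repair would come from a preliminary substitution, not the factor.


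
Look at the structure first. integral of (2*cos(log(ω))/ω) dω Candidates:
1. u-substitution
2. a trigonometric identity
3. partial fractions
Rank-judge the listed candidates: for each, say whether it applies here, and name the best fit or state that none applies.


Method: u-substitution — collected, the integrand has one factor that is, up to a constant, the derivative of an inner expression the rest depends on — substitute for that inner expression.
- u-substitution — applies; the problem has the shape this method handles.
- a trigonometric identity — there is no trigonometric structure whose rewriting would simplify the integrand.
- partial fractions — there is no rational-function structure to decompose.


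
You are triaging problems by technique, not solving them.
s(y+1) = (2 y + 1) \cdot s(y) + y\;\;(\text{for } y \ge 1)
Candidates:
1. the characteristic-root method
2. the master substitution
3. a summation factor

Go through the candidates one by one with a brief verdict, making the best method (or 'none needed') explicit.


Technique: a summation factor — first-order, linear, moving coefficient 2 y + 1: the discrete analogue of an integrating factor handles it.
- the characteristic-root method: an index-dependent weight blocks the pure exponential ansatz.
- the master substitution: the recursion steps by a constant offset, so exponential reindexing is pointless.
- a summation factor — applies; the problem has the shape this method handles.


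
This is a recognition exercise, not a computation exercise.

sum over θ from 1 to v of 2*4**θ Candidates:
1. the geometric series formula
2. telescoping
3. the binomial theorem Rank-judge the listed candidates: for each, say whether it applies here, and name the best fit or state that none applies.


Best approach: the geometric series formula — consecutive terms stand in a fixed index-free ratio — the geometric sum formula closes it.
- the geometric series formula: applicable, and directly so.
- telescoping — as presented, consecutive terms share no shifted copy to cancel against — no rewrite is on display to change that.
- the binomial theorem: there is no pair of bases whose matched powers would reassemble into a single binomial power.


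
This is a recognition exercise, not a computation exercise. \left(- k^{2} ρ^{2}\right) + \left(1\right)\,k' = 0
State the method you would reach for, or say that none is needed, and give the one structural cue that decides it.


Verdict: separation of variables — a product of single-variable factors, ρ^{2} and k^{2} — the textbook separable form.


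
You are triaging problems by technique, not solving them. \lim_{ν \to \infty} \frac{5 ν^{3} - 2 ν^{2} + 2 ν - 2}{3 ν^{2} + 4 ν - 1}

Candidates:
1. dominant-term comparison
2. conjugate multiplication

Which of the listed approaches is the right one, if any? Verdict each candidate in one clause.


Method: dominant-term comparison — as ν grows, only the highest-degree terms matter — compare leading terms and read the limit off.
- dominant-term comparison: applicable, and directly so.
- conjugate multiplication: there is no infinity-minus-infinity radical difference to rationalize.


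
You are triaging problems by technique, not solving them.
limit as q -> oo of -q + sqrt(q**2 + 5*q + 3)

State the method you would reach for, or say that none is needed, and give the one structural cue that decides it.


Verdict: conjugate multiplication — infinity minus infinity with a radical in play — multiply by the conjugate so the divergences of sqrt(q**2 + 5*q + 3) and q annihilate.


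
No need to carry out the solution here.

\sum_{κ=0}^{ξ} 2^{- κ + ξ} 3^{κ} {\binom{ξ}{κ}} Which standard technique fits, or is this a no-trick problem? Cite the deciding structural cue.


Method: the binomial theorem — the summand is term κ of a binomial expansion in 3 and 2; the whole sum is a single power.


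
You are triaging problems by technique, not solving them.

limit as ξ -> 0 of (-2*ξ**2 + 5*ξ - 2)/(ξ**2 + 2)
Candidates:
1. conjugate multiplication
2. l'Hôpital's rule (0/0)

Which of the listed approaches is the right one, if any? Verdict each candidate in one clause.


Best approach: no special technique — nothing blocks direct substitution at 0: plug in and finish.
- conjugate multiplication — rationalization has no target — no divergent radical difference appears.
- l'Hôpital's rule (0/0) — substituting the point gives a finite value outright — there is no indeterminate clash to repair.


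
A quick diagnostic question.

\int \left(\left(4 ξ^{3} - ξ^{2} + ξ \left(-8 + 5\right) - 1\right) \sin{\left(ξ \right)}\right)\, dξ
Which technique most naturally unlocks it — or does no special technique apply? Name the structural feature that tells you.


Best approach: integration by parts — differentiate (4 ξ^{3} - ξ^{2} + ξ \left(-8 + 5\right) - 1), integrate \sin{\left(ξ \right)}: each pass lowers the polynomial degree, so parts terminates.


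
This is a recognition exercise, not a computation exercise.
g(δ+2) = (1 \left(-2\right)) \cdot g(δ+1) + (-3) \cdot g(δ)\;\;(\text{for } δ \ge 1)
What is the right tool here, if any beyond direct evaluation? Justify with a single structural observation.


Method: the characteristic-root method — constant coefficients and linearity mean the ansatz r^δ reduces it to solving the characteristic polynomial.


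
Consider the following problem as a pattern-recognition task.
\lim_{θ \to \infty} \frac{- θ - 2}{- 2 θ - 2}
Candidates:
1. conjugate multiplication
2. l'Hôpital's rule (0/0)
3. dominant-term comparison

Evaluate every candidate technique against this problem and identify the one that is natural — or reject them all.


Best approach: dominant-term comparison — divide by the highest power of θ present: lower-order terms vanish and the dominant ratio remains.
- conjugate multiplication — the conjugate move applies to radical differences, which this is not.
- l'Hôpital's rule (0/0): viewed as a single quotient this runs to ∞/∞, not the 0/0 clash this candidate addresses; an at-infinity variant of the rule would resolve it, but comparing leading growth reads the answer without differentiating.
- dominant-term comparison: a fit — the right tool for this form.


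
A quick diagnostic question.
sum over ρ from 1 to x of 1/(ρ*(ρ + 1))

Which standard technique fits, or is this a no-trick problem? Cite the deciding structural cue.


Technique: telescoping — the denominator's roots in 1/(ρ*(ρ + 1)) sit an integer apart: decomposition produces a self-cancelling chain.


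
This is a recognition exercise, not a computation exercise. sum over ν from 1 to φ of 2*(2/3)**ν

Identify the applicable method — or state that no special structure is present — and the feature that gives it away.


Verdict: the geometric series formula — consecutive terms stand in a fixed index-free ratio — the geometric sum formula closes it.


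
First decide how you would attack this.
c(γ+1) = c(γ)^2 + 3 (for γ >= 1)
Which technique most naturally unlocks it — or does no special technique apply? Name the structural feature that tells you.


Best approach: no special technique — nonlinear feedback in the recursion rules out every root- or factor-based technique.


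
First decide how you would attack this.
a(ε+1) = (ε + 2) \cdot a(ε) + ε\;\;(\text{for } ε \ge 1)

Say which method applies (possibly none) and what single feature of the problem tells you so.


Technique: a summation factor — first-order linear but the coefficient ε + 2 moves with the index — divide by the cumulative product and telescope.


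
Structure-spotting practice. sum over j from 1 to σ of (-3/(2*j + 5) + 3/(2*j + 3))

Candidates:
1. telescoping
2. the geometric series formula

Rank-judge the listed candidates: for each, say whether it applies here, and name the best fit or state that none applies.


Best approach: telescoping — each term adds 3/(2*j + 3) and subtracts the same expression advanced one index; that subtracted piece cancels against the next term's added copy — only the boundary terms survive.
- telescoping — applies; the problem has the shape this method handles.
- the geometric series formula — consecutive terms are not related by a fixed multiplier.


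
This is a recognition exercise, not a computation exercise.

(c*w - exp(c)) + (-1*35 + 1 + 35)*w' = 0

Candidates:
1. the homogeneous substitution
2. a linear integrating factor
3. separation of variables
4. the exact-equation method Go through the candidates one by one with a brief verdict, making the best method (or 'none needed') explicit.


Technique: a linear integrating factor — the unknown enters only to the first power against a nonzero forcing term — the integrating-factor template applies directly.
- the homogeneous substitution: the slope changes under joint rescaling, failing the degree-zero test.
- a linear integrating factor — applies; the problem has the shape this method handles.
- separation of variables: the two dependences do not factor apart.
- the exact-equation method: the mixed-partials test fails on this split — it is not an exact differential as presented.


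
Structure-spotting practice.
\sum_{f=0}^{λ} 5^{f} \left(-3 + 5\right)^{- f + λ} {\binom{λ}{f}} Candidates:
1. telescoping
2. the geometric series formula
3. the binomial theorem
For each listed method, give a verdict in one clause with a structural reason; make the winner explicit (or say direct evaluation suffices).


Verdict: the binomial theorem — binomial coefficients against complementary powers of 5 and (-3 + 5): recognize the binomial expansion and resum.
- telescoping — writing out consecutive terms as given produces no pairwise cancellation.
- the geometric series formula: the term-to-term ratio drifts with the index — the one thing the geometric formula cannot absorb.
- the binomial theorem: a fit — the right tool for this form.


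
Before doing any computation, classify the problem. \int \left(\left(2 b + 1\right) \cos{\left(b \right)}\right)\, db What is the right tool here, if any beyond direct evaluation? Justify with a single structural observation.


Method: integration by parts — differentiate 2 b + 1, integrate \cos{\left(b \right)}: each pass lowers the polynomial degree, so parts terminates.


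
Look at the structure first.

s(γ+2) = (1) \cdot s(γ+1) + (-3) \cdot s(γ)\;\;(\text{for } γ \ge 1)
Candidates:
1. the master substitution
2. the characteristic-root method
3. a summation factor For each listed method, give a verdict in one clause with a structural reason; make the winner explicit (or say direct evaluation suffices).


Technique: the characteristic-root method — fixed numeric weights on consecutive terms and no forcing term added: the root method in its home territory.
- the master substitution — the recursion steps by a constant offset, so exponential reindexing is pointless.
- the characteristic-root method — a fit — the right tool for this form.
- a summation factor: a summation factor telescopes one-step recursions; this one carries higher-order memory.


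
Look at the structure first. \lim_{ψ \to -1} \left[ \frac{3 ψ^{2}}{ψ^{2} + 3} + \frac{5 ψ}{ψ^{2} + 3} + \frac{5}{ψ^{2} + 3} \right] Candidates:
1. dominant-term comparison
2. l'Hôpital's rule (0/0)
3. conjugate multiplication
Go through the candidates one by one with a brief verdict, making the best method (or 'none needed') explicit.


Method: no special technique — the expression is continuous at -1 — substitute and evaluate; no indeterminate form appears.
- dominant-term comparison: no ranking of term growth rates resolves the limit here.
- l'Hôpital's rule (0/0) — substituting the point gives a finite value outright — there is no indeterminate clash to repair.
- conjugate multiplication — no difference of divergent radicals appears, so rationalizing has nothing to cancel.


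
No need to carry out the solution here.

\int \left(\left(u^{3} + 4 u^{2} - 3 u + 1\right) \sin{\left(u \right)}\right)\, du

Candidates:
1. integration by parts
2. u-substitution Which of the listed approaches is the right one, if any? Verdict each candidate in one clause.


Technique: integration by parts — u^{3} + 4 u^{2} - 3 u + 1 dies after finitely many derivatives while \sin{\left(u \right)} cycles under integration — the tabular/parts setup.
- integration by parts — applies; the problem has the shape this method handles.
- u-substitution — no subexpression of the integrand serves as a whole-integral substitution inner — individual terms may offer their own, but none carries its derivative as a factor of the full integrand; a working change of variable would have to be constructed from outside the expression.


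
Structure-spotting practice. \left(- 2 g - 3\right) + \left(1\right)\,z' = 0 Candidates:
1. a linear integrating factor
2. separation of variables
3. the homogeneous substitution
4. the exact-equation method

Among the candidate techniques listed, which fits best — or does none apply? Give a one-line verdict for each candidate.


Method: no special technique — the slope is a function of g alone, so integrate both sides directly.
- a linear integrating factor: the linear template holds only trivially here (the unknown is absent, so the coefficient is zero) — the method is not the natural label.
- separation of variables: separation is only trivially available — with the unknown absent from the slope this is a direct integration, not a separation problem.
- the homogeneous substitution — solved for the derivative, the right side changes under joint scaling of the two variables.
- the exact-equation method — the unknown never enters the equation — exactness holds emptily, with nothing for the method to add.


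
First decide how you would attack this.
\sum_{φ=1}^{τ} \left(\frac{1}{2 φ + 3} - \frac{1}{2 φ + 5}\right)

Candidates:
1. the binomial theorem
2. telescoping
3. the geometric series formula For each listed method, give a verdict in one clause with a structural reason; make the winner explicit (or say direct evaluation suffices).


Best approach: telescoping — the generic term is a one-step difference of \frac{1}{2 φ + 3}, so partial sums shortcut to endpoint evaluation.
- the binomial theorem — the summand does not match any term pattern of an expanded binomial power.
- telescoping: yes, a natural case for it.
- the geometric series formula — the term-to-term ratio changes with the index, so the geometric formula cannot close it.


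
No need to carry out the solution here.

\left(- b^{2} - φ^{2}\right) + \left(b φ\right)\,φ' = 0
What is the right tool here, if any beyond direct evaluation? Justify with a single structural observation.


Method: the homogeneous substitution — the slope's numerator and denominator have matching total degree, so it depends only on φ/b and the ratio substitution collapses it. Rearranged, this also fits the Bernoulli template directly; the homogeneous substitution reads the structure without the rearrangement.


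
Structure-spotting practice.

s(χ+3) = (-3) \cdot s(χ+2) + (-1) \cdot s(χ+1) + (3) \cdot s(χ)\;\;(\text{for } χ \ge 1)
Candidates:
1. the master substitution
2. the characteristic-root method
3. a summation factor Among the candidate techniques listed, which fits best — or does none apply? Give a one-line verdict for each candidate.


Best approach: the characteristic-root method — because shifting χ leaves the equation's coefficients unchanged, exponential trials reduce it to algebra.
- the master substitution: this is shift-type recursion, outside the divide-and-conquer template.
- the characteristic-root method: applies; the problem has the shape this method handles.
- a summation factor — a summation factor telescopes one-step recursions; this one carries higher-order memory.


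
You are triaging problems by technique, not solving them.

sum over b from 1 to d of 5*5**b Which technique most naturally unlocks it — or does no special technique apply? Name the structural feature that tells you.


Diagnosis: the geometric series formula — each term is 5 times the previous one, so the geometric-series formula applies directly.


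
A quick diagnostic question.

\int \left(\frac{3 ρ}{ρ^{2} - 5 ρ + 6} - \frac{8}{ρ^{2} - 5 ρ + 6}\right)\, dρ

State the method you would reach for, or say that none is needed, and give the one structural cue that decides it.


Method: partial fractions — the bottom factors while the top stays lower-degree — split into simple fractions and integrate piece by piece.


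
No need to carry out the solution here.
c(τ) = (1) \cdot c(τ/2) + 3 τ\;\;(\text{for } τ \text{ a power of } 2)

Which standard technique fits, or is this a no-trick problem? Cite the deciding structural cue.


Diagnosis: the master substitution — the argument contracts 2-fold per step: reindex τ exponentially and solve the linear recurrence in the new index.


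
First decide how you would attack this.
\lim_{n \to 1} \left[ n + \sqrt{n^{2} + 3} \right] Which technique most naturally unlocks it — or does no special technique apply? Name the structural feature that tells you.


Best approach: no special technique — no vanishing denominator and no indeterminate clash at the point — evaluation is immediate.


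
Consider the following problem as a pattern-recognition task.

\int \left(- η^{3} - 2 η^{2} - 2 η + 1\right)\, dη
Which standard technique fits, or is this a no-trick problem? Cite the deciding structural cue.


Diagnosis: no special technique — the integrand is a sum of constant multiples of powers of η — integrate term by term.


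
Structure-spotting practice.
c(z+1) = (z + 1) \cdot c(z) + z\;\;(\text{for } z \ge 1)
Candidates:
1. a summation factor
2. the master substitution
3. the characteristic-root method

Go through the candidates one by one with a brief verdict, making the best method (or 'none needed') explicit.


Best approach: a summation factor — with the index-dependent coefficient z + 1, dividing by the cumulative product turns the left side into a pure difference.
- a summation factor — applies; the problem has the shape this method handles.
- the master substitution — with no divided-index recursive call, reindexing by powers of a base buys nothing.
- the characteristic-root method — the coefficients vary with the index, breaking the constant-coefficient structure the method needs.


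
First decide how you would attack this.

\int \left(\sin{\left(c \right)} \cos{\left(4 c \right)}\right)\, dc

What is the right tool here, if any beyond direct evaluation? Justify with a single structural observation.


Method: a trigonometric identity — mixed-frequency products such as \sin{\left(c \right)} \cos{\left(4 c \right)} are designed for the product-to-sum formula.


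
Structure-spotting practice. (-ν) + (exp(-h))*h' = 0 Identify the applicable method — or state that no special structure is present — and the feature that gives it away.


Diagnosis: separation of variables — one side of the product carries the independent variable, the other the unknown — the textbook separation shape. The cross-partial test also passes here (vacuously, each side single-variable); the potential-function route would work, separation is simply more immediate.


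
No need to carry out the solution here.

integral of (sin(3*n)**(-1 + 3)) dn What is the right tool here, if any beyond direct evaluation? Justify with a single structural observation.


Method: a trigonometric identity — the even trigonometric power sin(3*n)**(-1 + 3) reduces by a double-angle identity before any integration is attempted.


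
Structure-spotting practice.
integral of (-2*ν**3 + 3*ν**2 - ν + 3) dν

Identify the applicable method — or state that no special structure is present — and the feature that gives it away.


Verdict: no special technique — scan for structure and find none: constant multiples of powers of ν, integrate directly.


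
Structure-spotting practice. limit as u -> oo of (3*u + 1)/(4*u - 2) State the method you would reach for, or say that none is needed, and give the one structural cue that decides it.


Verdict: dominant-term comparison — at large u only the top-degree terms survive; compare the leading terms and the limit falls out. l'Hôpital's at-infinity variant applies to the expression viewed as a single quotient; the leading-term comparison is the direct route.


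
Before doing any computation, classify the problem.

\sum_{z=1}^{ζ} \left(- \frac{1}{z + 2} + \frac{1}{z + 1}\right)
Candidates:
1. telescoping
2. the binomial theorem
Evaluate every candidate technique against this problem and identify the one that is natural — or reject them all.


Verdict: telescoping — the piece each term subtracts is \frac{1}{z + 1} advanced by one index, and it reappears with a plus sign leading the following term — the sum collapses to its boundary terms.
- telescoping: yes — fits the structure here.
- the binomial theorem: there is no sum-raised-to-a-power identity hiding in these terms.


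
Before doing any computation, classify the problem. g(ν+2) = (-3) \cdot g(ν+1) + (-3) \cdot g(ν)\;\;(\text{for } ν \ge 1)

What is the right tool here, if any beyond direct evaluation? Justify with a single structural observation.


Diagnosis: the characteristic-root method — fixed numeric weights on consecutive terms and no forcing term added: the root method in its home territory.


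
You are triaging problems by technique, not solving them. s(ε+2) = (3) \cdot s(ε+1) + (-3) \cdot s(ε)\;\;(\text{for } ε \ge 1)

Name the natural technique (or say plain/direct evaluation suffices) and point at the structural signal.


Technique: the characteristic-root method — try a geometric ansatz r^ε: constant coefficients turn the recurrence into one polynomial equation in r.


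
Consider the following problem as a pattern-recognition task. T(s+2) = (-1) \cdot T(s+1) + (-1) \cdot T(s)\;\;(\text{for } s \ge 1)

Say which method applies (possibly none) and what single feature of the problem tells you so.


Diagnosis: the characteristic-root method — every coefficient is a fixed number and the forcing is zero — substitute r^s and read off the root equation.


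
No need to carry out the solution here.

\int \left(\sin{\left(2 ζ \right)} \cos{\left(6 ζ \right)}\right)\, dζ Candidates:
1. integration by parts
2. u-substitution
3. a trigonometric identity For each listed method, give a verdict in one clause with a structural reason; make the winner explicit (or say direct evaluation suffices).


Method: a trigonometric identity — cross-frequency products like \sin{\left(2 ζ \right)} \cos{\left(6 ζ \right)} are the textbook product-to-sum case — the identity converts them to directly integrable sinusoids.
- integration by parts — not the fit here: there is no polynomial factor to ladder down — parts can still close the trigonometric product by recursion, though the identity rewrite is the direct route.
- u-substitution — no subexpression of the integrand pairs with its own derivative as a factor — individual terms may offer their own substitutions, but any change of variable covering the whole integral would have to be constructed from outside the expression.
- a trigonometric identity — yes — fits the structure here.


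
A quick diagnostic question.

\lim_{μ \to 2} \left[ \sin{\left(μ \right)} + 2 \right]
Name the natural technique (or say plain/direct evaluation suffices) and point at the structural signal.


Diagnosis: no special technique — the function is continuous at 2; evaluation is itself the limit, no machinery required.


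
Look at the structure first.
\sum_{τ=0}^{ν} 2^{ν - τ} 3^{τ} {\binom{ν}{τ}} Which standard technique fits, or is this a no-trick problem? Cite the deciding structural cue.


Best approach: the binomial theorem — binomial coefficients against complementary powers of 3 and 2: recognize the binomial expansion and resum.


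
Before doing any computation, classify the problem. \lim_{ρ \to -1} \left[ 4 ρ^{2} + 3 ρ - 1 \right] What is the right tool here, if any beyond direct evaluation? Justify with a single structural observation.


Best approach: no special technique — the function is continuous at -1; evaluation is itself the limit, no machinery required.


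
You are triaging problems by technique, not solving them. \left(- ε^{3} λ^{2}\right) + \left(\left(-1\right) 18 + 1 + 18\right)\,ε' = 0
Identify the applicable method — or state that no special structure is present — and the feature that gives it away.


Best approach: separation of variables — one side of the product carries the independent variable, the other the unknown — the textbook separation shape.


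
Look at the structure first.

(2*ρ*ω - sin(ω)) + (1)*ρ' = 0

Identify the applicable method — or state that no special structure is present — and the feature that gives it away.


Best approach: a linear integrating factor — the unknown enters only to the first power against a nonzero forcing term — the integrating-factor template applies directly.


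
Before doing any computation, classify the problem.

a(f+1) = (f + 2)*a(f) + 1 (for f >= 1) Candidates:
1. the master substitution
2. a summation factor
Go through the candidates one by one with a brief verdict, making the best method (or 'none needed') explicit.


Diagnosis: a summation factor — first-order, linear, moving coefficient f + 2: the discrete analogue of an integrating factor handles it.
- the master substitution — no fixed divisor shrinks the index between calls.
- a summation factor — a fit — the right tool for this form.


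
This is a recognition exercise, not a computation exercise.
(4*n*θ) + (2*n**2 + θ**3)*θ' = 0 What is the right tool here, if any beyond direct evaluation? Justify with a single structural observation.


Technique: the exact-equation method — the compatibility test passes: the θ-derivative of 4*n*θ matches the n-derivative of 2*n**2 + θ**3, so integrate a potential.


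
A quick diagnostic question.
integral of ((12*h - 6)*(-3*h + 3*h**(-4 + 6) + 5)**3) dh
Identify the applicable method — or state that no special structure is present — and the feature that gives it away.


Technique: u-substitution — gathered as a product, the integrand carries the factor 12*h - 6 — up to a constant, the derivative of the inner expression (-3*h + 3*h**(-4 + 6) + 5) — so u = (-3*h + 3*h**(-4 + 6) + 5) collapses the integral. Nothing stops a full expansion here — the substitution simply spares the algebra.


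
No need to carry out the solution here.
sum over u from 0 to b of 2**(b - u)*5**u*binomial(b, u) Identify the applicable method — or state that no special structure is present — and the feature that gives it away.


Diagnosis: the binomial theorem — the summand is term u of a binomial expansion in 5 and 2; the whole sum is a single power.


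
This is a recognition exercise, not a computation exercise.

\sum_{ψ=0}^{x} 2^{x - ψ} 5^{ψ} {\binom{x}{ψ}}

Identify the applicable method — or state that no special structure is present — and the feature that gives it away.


Best approach: the binomial theorem — {\binom{x}{ψ}} weighting matched powers of 5 and 2 is the expanded form of (5 + 2)^x — fold it back up.


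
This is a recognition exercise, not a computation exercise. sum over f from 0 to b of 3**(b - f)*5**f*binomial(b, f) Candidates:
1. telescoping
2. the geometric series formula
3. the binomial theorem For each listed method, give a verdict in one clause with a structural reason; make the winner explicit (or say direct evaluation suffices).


Diagnosis: the binomial theorem — the summand is term f of a binomial expansion in 5 and 3; the whole sum is a single power.
- telescoping: neither a shifted-difference shape nor integer-spaced poles are present.
- the geometric series formula: the term-to-term ratio drifts with the index — the one thing the geometric formula cannot absorb.
- the binomial theorem: yes — fits the structure here.


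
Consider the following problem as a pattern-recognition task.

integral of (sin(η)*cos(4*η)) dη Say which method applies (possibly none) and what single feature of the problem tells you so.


Method: a trigonometric identity — the product sin(η)*cos(4*η) converts to a sum of single-frequency sinusoids via the product-to-sum identity.


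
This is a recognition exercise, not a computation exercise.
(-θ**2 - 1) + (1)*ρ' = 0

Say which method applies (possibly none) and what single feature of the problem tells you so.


Verdict: no special technique — with ρ absent the equation is not coupled at all: direct integration in θ.


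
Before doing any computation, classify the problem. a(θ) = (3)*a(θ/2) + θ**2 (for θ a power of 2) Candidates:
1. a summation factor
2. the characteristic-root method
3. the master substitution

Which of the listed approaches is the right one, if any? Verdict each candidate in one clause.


Diagnosis: the master substitution — a divide-and-conquer shape: argument θ/2, so change variables with θ = 2^m and solve the linear version.
- a summation factor: a divided-index call is outside the fixed-shift first-order family a summation factor normalizes.
- the characteristic-root method — a divided-index call is not the fixed-shift linear shape that characteristic roots solve.
- the master substitution: applies; the problem has the shape this method handles.


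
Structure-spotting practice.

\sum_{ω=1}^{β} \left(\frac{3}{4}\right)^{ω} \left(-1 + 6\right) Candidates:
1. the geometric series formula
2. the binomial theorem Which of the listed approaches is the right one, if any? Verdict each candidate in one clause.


Verdict: the geometric series formula — each summand is the previous one scaled by \frac{3}{4}; that constant multiplier is itself the geometric structure.
- the geometric series formula — yes — fits the structure here.
- the binomial theorem: there is no sum-raised-to-a-power identity hiding in these terms.


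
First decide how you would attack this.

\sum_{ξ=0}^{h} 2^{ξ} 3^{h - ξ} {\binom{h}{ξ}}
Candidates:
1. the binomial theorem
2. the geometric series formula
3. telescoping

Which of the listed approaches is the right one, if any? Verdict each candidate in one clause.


Verdict: the binomial theorem — terms weighting {\binom{h}{ξ}} against matched powers of 2 and 3 reassemble into (2 + 3)^h by the binomial theorem.
- the binomial theorem: applicable, and directly so.
- the geometric series formula: the ratio of consecutive terms depends on the index.
- telescoping: computed from the summand as displayed, the partial sums build up without the pairwise collapse telescoping exploits.


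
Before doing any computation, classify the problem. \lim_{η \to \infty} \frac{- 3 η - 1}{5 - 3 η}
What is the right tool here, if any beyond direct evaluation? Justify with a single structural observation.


Verdict: dominant-term comparison — divide through by the highest power of η; every lower-order term dies and the dominant terms decide the limit. Differentiating the expression as a single quotient would eventually settle it as well; matching dominant growth settles it immediately.


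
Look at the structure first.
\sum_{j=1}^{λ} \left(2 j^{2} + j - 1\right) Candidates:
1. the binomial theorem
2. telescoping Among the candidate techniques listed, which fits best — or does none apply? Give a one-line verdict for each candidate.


Diagnosis: no special technique — constant-multiple powers of j with no cancellation partners and no common ratio — use the standard power-sum formulas.
- the binomial theorem: there is no sum-raised-to-a-power identity hiding in these terms.
- telescoping — neither a shifted-difference shape nor integer-spaced poles are present.
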